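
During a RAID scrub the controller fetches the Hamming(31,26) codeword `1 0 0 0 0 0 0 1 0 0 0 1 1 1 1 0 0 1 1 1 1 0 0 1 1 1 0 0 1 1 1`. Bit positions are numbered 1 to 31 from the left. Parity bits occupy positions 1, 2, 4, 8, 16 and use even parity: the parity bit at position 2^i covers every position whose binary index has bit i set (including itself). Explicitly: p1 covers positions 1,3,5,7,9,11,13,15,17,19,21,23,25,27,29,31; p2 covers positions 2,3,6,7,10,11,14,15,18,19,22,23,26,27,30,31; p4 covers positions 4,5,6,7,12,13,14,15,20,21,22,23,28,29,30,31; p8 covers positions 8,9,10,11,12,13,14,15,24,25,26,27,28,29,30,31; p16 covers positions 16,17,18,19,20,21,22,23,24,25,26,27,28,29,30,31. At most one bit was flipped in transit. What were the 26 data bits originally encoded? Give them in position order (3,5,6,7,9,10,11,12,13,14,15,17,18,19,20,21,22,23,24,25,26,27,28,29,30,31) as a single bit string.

s1: b1⊕b3⊕b5⊕b7⊕b9⊕b11⊕b13⊕b15⊕b17⊕b19⊕b21⊕b23⊕b25⊕b27⊕b29⊕b31 = 1⊕0⊕0⊕0⊕0⊕0⊕1⊕1⊕0⊕1⊕1⊕0⊕1⊕0⊕1⊕1 = 0
s2: b2⊕b3⊕b6⊕b7⊕b10⊕b11⊕b14⊕b15⊕b18⊕b19⊕b22⊕b23⊕b26⊕b27⊕b30⊕b31 = 0⊕0⊕0⊕0⊕0⊕0⊕1⊕1⊕1⊕1⊕0⊕0⊕1⊕0⊕1⊕1 = 1
s4: b4⊕b5⊕b6⊕b7⊕b12⊕b13⊕b14⊕b15⊕b20⊕b21⊕b22⊕b23⊕b28⊕b29⊕b30⊕b31 = 0⊕0⊕0⊕0⊕1⊕1⊕1⊕1⊕1⊕1⊕0⊕0⊕0⊕1⊕1⊕1 = 1
s8: b8⊕b9⊕b10⊕b11⊕b12⊕b13⊕b14⊕b15⊕b24⊕b25⊕b26⊕b27⊕b28⊕b29⊕b30⊕b31 = 1⊕0⊕0⊕0⊕1⊕1⊕1⊕1⊕1⊕1⊕1⊕0⊕0⊕1⊕1⊕1 = 1
s16: b16⊕b17⊕b18⊕b19⊕b20⊕b21⊕b22⊕b23⊕b24⊕b25⊕b26⊕b27⊕b28⊕b29⊕b30⊕b31 = 0⊕0⊕1⊕1⊕1⊕1⊕0⊕0⊕1⊕1⊕1⊕0⊕0⊕1⊕1⊕1 = 0
Syndrome (s16...s1) = 01110 → position 14.
Flip bit 14: corrected codeword = 1000000100011010011110011100111
Data bits at positions 3,5,6,7,9,10,11,12,13,14,15,17,18,19,20,21,22,23,24,25,26,27,28,29,30,31: 00000001101011110011100111

00000001101011110011100111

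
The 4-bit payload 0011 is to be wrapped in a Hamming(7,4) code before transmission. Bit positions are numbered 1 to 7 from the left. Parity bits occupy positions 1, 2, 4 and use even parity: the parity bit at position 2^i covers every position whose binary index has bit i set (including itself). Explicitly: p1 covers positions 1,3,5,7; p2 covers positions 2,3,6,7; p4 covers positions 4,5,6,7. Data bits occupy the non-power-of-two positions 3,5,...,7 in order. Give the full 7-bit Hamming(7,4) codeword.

1000011

Place data bits at non-power-of-two positions: b3=0, b5=0, b6=1, b7=1.
p1 = XOR of data positions {3,5,7} = 0⊕0⊕1 = 1
p2 = XOR of data positions {3,6,7} = 0⊕1⊕1 = 0
p4 = XOR of data positions {5,6,7} = 0⊕1⊕1 = 0
Codeword b1..b7 = 1000011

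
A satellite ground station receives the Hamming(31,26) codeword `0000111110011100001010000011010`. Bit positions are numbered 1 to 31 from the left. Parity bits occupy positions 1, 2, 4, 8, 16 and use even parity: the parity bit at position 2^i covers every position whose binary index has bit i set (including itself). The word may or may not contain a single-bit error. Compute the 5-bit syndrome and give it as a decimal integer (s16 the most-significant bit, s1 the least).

s1: b1⊕b3⊕b5⊕b7⊕b9⊕b11⊕b13⊕b15⊕b17⊕b19⊕b21⊕b23⊕b25⊕b27⊕b29⊕b31 = 0⊕0⊕1⊕1⊕1⊕0⊕1⊕0⊕0⊕1⊕1⊕0⊕0⊕1⊕0⊕0 = 1
s2: b2⊕b3⊕b6⊕b7⊕b10⊕b11⊕b14⊕b15⊕b18⊕b19⊕b22⊕b23⊕b26⊕b27⊕b30⊕b31 = 0⊕0⊕1⊕1⊕0⊕0⊕1⊕0⊕0⊕1⊕0⊕0⊕0⊕1⊕1⊕0 = 0
s4: b4⊕b5⊕b6⊕b7⊕b12⊕b13⊕b14⊕b15⊕b20⊕b21⊕b22⊕b23⊕b28⊕b29⊕b30⊕b31 = 0⊕1⊕1⊕1⊕1⊕1⊕1⊕0⊕0⊕1⊕0⊕0⊕1⊕0⊕1⊕0 = 1
s8: b8⊕b9⊕b10⊕b11⊕b12⊕b13⊕b14⊕b15⊕b24⊕b25⊕b26⊕b27⊕b28⊕b29⊕b30⊕b31 = 1⊕1⊕0⊕0⊕1⊕1⊕1⊕0⊕0⊕0⊕0⊕1⊕1⊕0⊕1⊕0 = 0
s16: b16⊕b17⊕b18⊕b19⊕b20⊕b21⊕b22⊕b23⊕b24⊕b25⊕b26⊕b27⊕b28⊕b29⊕b30⊕b31 = 0⊕0⊕0⊕1⊕0⊕1⊕0⊕0⊕0⊕0⊕0⊕1⊕1⊕0⊕1⊕0 = 1
Syndrome (s16...s1) = 10101 → position 21.

21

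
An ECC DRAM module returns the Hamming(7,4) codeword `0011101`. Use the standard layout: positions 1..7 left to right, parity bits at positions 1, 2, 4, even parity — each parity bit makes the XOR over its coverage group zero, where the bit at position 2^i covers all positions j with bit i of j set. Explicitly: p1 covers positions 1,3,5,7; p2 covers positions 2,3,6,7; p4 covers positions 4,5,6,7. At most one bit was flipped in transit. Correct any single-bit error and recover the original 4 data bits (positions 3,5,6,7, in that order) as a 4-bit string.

s1: b1⊕b3⊕b5⊕b7 = 0⊕1⊕1⊕1 = 1
s2: b2⊕b3⊕b6⊕b7 = 0⊕1⊕0⊕1 = 0
s4: b4⊕b5⊕b6⊕b7 = 1⊕1⊕0⊕1 = 1
Syndrome (s4...s1) = 101 → position 5.
Flip bit 5: corrected codeword = 0011001
Data bits at positions 3,5,6,7: 1001

1001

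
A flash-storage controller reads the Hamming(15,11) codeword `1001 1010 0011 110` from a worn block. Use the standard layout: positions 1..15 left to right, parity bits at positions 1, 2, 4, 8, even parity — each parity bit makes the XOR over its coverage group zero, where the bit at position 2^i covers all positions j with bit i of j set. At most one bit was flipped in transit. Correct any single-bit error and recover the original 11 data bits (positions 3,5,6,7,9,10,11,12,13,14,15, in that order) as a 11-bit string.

s1: b1⊕b3⊕b5⊕b7⊕b9⊕b11⊕b13⊕b15 = 1⊕0⊕1⊕1⊕0⊕1⊕1⊕0 = 1
s2: b2⊕b3⊕b6⊕b7⊕b10⊕b11⊕b14⊕b15 = 0⊕0⊕0⊕1⊕0⊕1⊕1⊕0 = 1
s4: b4⊕b5⊕b6⊕b7⊕b12⊕b13⊕b14⊕b15 = 1⊕1⊕0⊕1⊕1⊕1⊕1⊕0 = 0
s8: b8⊕b9⊕b10⊕b11⊕b12⊕b13⊕b14⊕b15 = 0⊕0⊕0⊕1⊕1⊕1⊕1⊕0 = 0
Syndrome (s8...s1) = 0011 → position 3.
Flip bit 3: corrected codeword = 101110100011110
Data bits at positions 3,5,6,7,9,10,11,12,13,14,15: 11010011110

11010011110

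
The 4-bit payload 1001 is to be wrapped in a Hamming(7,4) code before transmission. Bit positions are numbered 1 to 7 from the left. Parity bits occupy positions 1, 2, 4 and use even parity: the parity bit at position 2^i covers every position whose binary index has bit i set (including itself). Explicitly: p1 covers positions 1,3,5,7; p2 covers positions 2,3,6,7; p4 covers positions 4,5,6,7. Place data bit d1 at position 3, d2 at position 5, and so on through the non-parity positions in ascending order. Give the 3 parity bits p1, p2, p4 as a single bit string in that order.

001

Place data bits at non-power-of-two positions: b3=1, b5=0, b6=0, b7=1.
p1 = XOR of data positions {3,5,7} = 1⊕0⊕1 = 0
p2 = XOR of data positions {3,6,7} = 1⊕0⊕1 = 0
p4 = XOR of data positions {5,6,7} = 0⊕0⊕1 = 1
Parity bits p1,p2,p4 = 001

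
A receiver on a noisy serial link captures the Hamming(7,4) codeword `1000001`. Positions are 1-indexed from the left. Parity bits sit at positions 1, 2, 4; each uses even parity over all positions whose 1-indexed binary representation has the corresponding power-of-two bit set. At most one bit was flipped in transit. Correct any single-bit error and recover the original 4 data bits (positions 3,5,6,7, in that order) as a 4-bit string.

s1: b1⊕b3⊕b5⊕b7 = 1⊕0⊕0⊕1 = 0
s2: b2⊕b3⊕b6⊕b7 = 0⊕0⊕0⊕1 = 1
s4: b4⊕b5⊕b6⊕b7 = 0⊕0⊕0⊕1 = 1
Syndrome (s4...s1) = 110 → position 6.
Flip bit 6: corrected codeword = 1000011
Data bits at positions 3,5,6,7: 0011

0011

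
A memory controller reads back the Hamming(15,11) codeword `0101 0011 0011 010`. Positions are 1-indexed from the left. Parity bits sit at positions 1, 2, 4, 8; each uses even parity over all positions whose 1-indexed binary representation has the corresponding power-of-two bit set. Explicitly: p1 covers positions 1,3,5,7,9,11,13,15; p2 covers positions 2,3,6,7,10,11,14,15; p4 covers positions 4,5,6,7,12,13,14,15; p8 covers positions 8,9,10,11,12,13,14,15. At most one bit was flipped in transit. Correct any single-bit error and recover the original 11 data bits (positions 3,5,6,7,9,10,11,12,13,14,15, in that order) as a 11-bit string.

00010011010

s1: b1⊕b3⊕b5⊕b7⊕b9⊕b11⊕b13⊕b15 = 0⊕0⊕0⊕1⊕0⊕1⊕0⊕0 = 0
s2: b2⊕b3⊕b6⊕b7⊕b10⊕b11⊕b14⊕b15 = 1⊕0⊕0⊕1⊕0⊕1⊕1⊕0 = 0
s4: b4⊕b5⊕b6⊕b7⊕b12⊕b13⊕b14⊕b15 = 1⊕0⊕0⊕1⊕1⊕0⊕1⊕0 = 0
s8: b8⊕b9⊕b10⊕b11⊕b12⊕b13⊕b14⊕b15 = 1⊕0⊕0⊕1⊕1⊕0⊕1⊕0 = 0
Syndrome (s8...s1) = 0000 → position 0 (no error).
No correction needed.
Data bits at positions 3,5,6,7,9,10,11,12,13,14,15: 00010011010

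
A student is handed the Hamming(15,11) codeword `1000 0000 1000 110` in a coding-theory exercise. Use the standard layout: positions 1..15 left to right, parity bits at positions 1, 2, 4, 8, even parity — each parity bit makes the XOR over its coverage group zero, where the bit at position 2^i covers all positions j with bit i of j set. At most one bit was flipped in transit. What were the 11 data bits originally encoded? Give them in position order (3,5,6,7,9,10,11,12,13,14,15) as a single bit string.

00001010110

s1: b1⊕b3⊕b5⊕b7⊕b9⊕b11⊕b13⊕b15 = 1⊕0⊕0⊕0⊕1⊕0⊕1⊕0 = 1
s2: b2⊕b3⊕b6⊕b7⊕b10⊕b11⊕b14⊕b15 = 0⊕0⊕0⊕0⊕0⊕0⊕1⊕0 = 1
s4: b4⊕b5⊕b6⊕b7⊕b12⊕b13⊕b14⊕b15 = 0⊕0⊕0⊕0⊕0⊕1⊕1⊕0 = 0
s8: b8⊕b9⊕b10⊕b11⊕b12⊕b13⊕b14⊕b15 = 0⊕1⊕0⊕0⊕0⊕1⊕1⊕0 = 1
Syndrome (s8...s1) = 1011 → position 11.
Flip bit 11: corrected codeword = 100000001010110
Data bits at positions 3,5,6,7,9,10,11,12,13,14,15: 00001010110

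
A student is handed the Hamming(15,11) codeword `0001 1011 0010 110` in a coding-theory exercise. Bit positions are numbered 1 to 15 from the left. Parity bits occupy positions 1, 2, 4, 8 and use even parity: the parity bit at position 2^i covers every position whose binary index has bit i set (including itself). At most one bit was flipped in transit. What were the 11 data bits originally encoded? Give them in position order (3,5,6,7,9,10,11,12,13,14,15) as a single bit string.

s1: b1⊕b3⊕b5⊕b7⊕b9⊕b11⊕b13⊕b15 = 0⊕0⊕1⊕1⊕0⊕1⊕1⊕0 = 0
s2: b2⊕b3⊕b6⊕b7⊕b10⊕b11⊕b14⊕b15 = 0⊕0⊕0⊕1⊕0⊕1⊕1⊕0 = 1
s4: b4⊕b5⊕b6⊕b7⊕b12⊕b13⊕b14⊕b15 = 1⊕1⊕0⊕1⊕0⊕1⊕1⊕0 = 1
s8: b8⊕b9⊕b10⊕b11⊕b12⊕b13⊕b14⊕b15 = 1⊕0⊕0⊕1⊕0⊕1⊕1⊕0 = 0
Syndrome (s8...s1) = 0110 → position 6.
Flip bit 6: corrected codeword = 000111110010110
Data bits at positions 3,5,6,7,9,10,11,12,13,14,15: 01110010110

01110010110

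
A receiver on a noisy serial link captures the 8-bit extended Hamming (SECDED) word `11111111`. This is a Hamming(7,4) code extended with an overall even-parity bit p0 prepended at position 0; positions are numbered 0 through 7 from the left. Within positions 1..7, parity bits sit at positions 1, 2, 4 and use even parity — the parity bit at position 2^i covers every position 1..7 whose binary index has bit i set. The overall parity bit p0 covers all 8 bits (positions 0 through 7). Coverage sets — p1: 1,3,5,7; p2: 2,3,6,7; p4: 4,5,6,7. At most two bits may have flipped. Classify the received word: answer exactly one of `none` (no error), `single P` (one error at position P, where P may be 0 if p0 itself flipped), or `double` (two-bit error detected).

none

s1: b1⊕b3⊕b5⊕b7 = 1⊕1⊕1⊕1 = 0
s2: b2⊕b3⊕b6⊕b7 = 1⊕1⊕1⊕1 = 0
s4: b4⊕b5⊕b6⊕b7 = 1⊕1⊕1⊕1 = 0
Syndrome (s4...s1) = 000 → position 0 (no error).
Overall parity (XOR of all 8 bits, including p0): 1⊕1⊕1⊕1⊕1⊕1⊕1⊕1 = 0
Overall=0, syndrome position=0 → no error.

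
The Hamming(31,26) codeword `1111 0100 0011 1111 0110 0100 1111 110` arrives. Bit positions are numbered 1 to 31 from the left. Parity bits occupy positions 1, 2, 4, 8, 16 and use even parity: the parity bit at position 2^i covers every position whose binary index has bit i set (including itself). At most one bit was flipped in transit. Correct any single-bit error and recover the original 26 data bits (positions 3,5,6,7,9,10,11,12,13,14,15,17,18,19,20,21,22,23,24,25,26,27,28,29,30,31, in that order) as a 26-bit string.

s1: b1⊕b3⊕b5⊕b7⊕b9⊕b11⊕b13⊕b15⊕b17⊕b19⊕b21⊕b23⊕b25⊕b27⊕b29⊕b31 = 1⊕1⊕0⊕0⊕0⊕1⊕1⊕1⊕0⊕1⊕0⊕0⊕1⊕1⊕1⊕0 = 1
s2: b2⊕b3⊕b6⊕b7⊕b10⊕b11⊕b14⊕b15⊕b18⊕b19⊕b22⊕b23⊕b26⊕b27⊕b30⊕b31 = 1⊕1⊕1⊕0⊕0⊕1⊕1⊕1⊕1⊕1⊕1⊕0⊕1⊕1⊕1⊕0 = 0
s4: b4⊕b5⊕b6⊕b7⊕b12⊕b13⊕b14⊕b15⊕b20⊕b21⊕b22⊕b23⊕b28⊕b29⊕b30⊕b31 = 1⊕0⊕1⊕0⊕1⊕1⊕1⊕1⊕0⊕0⊕1⊕0⊕1⊕1⊕1⊕0 = 0
s8: b8⊕b9⊕b10⊕b11⊕b12⊕b13⊕b14⊕b15⊕b24⊕b25⊕b26⊕b27⊕b28⊕b29⊕b30⊕b31 = 0⊕0⊕0⊕1⊕1⊕1⊕1⊕1⊕0⊕1⊕1⊕1⊕1⊕1⊕1⊕0 = 1
s16: b16⊕b17⊕b18⊕b19⊕b20⊕b21⊕b22⊕b23⊕b24⊕b25⊕b26⊕b27⊕b28⊕b29⊕b30⊕b31 = 1⊕0⊕1⊕1⊕0⊕0⊕1⊕0⊕0⊕1⊕1⊕1⊕1⊕1⊕1⊕0 = 0
Syndrome (s16...s1) = 01001 → position 9.
Flip bit 9: corrected codeword = 1111010010111111011001001111110
Data bits at positions 3,5,6,7,9,10,11,12,13,14,15,17,18,19,20,21,22,23,24,25,26,27,28,29,30,31: 10101011111011001001111110

10101011111011001001111110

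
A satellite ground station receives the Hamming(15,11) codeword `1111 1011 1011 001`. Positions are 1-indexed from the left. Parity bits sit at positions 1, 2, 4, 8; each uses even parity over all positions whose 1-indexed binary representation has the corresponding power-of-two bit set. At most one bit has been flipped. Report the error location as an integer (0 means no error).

15

s1: b1⊕b3⊕b5⊕b7⊕b9⊕b11⊕b13⊕b15 = 1⊕1⊕1⊕1⊕1⊕1⊕0⊕1 = 1
s2: b2⊕b3⊕b6⊕b7⊕b10⊕b11⊕b14⊕b15 = 1⊕1⊕0⊕1⊕0⊕1⊕0⊕1 = 1
s4: b4⊕b5⊕b6⊕b7⊕b12⊕b13⊕b14⊕b15 = 1⊕1⊕0⊕1⊕1⊕0⊕0⊕1 = 1
s8: b8⊕b9⊕b10⊕b11⊕b12⊕b13⊕b14⊕b15 = 1⊕1⊕0⊕1⊕1⊕0⊕0⊕1 = 1
Syndrome (s8...s1) = 1111 → position 15.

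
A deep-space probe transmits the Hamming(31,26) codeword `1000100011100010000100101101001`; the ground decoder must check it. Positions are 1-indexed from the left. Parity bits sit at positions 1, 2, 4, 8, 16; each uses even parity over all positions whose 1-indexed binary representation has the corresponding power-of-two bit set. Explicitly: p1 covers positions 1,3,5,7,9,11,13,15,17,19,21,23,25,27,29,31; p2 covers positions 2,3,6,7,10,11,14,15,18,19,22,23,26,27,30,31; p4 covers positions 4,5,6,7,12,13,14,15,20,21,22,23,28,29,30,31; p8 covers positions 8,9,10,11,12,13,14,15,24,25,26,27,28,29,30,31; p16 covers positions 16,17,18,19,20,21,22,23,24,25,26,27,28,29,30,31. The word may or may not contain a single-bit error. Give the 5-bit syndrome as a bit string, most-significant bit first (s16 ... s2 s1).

s1: b1⊕b3⊕b5⊕b7⊕b9⊕b11⊕b13⊕b15⊕b17⊕b19⊕b21⊕b23⊕b25⊕b27⊕b29⊕b31 = 1⊕0⊕1⊕0⊕1⊕1⊕0⊕1⊕0⊕0⊕0⊕1⊕1⊕0⊕0⊕1 = 0
s2: b2⊕b3⊕b6⊕b7⊕b10⊕b11⊕b14⊕b15⊕b18⊕b19⊕b22⊕b23⊕b26⊕b27⊕b30⊕b31 = 0⊕0⊕0⊕0⊕1⊕1⊕0⊕1⊕0⊕0⊕0⊕1⊕1⊕0⊕0⊕1 = 0
s4: b4⊕b5⊕b6⊕b7⊕b12⊕b13⊕b14⊕b15⊕b20⊕b21⊕b22⊕b23⊕b28⊕b29⊕b30⊕b31 = 0⊕1⊕0⊕0⊕0⊕0⊕0⊕1⊕1⊕0⊕0⊕1⊕1⊕0⊕0⊕1 = 0
s8: b8⊕b9⊕b10⊕b11⊕b12⊕b13⊕b14⊕b15⊕b24⊕b25⊕b26⊕b27⊕b28⊕b29⊕b30⊕b31 = 0⊕1⊕1⊕1⊕0⊕0⊕0⊕1⊕0⊕1⊕1⊕0⊕1⊕0⊕0⊕1 = 0
s16: b16⊕b17⊕b18⊕b19⊕b20⊕b21⊕b22⊕b23⊕b24⊕b25⊕b26⊕b27⊕b28⊕b29⊕b30⊕b31 = 0⊕0⊕0⊕0⊕1⊕0⊕0⊕1⊕0⊕1⊕1⊕0⊕1⊕0⊕0⊕1 = 0
Syndrome (s16...s1) = 00000 → position 0 (no error).

00000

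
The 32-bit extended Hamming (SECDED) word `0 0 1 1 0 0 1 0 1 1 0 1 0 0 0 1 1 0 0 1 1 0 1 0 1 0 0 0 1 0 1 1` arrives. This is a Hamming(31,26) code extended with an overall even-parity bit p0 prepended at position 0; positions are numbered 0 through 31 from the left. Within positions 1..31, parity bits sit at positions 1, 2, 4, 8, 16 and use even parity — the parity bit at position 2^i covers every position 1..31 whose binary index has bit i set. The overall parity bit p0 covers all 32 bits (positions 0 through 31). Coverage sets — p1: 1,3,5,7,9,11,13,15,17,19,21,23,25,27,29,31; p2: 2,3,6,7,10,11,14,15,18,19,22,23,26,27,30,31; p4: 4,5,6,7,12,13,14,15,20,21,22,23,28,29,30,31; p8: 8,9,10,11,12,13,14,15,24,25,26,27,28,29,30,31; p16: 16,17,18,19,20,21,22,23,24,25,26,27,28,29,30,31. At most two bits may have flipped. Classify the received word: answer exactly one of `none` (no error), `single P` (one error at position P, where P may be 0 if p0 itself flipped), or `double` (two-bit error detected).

s1: b1⊕b3⊕b5⊕b7⊕b9⊕b11⊕b13⊕b15⊕b17⊕b19⊕b21⊕b23⊕b25⊕b27⊕b29⊕b31 = 0⊕1⊕0⊕0⊕1⊕1⊕0⊕1⊕0⊕1⊕0⊕0⊕0⊕0⊕0⊕1 = 0
s2: b2⊕b3⊕b6⊕b7⊕b10⊕b11⊕b14⊕b15⊕b18⊕b19⊕b22⊕b23⊕b26⊕b27⊕b30⊕b31 = 1⊕1⊕1⊕0⊕0⊕1⊕0⊕1⊕0⊕1⊕1⊕0⊕0⊕0⊕1⊕1 = 1
s4: b4⊕b5⊕b6⊕b7⊕b12⊕b13⊕b14⊕b15⊕b20⊕b21⊕b22⊕b23⊕b28⊕b29⊕b30⊕b31 = 0⊕0⊕1⊕0⊕0⊕0⊕0⊕1⊕1⊕0⊕1⊕0⊕1⊕0⊕1⊕1 = 1
s8: b8⊕b9⊕b10⊕b11⊕b12⊕b13⊕b14⊕b15⊕b24⊕b25⊕b26⊕b27⊕b28⊕b29⊕b30⊕b31 = 1⊕1⊕0⊕1⊕0⊕0⊕0⊕1⊕1⊕0⊕0⊕0⊕1⊕0⊕1⊕1 = 0
s16: b16⊕b17⊕b18⊕b19⊕b20⊕b21⊕b22⊕b23⊕b24⊕b25⊕b26⊕b27⊕b28⊕b29⊕b30⊕b31 = 1⊕0⊕0⊕1⊕1⊕0⊕1⊕0⊕1⊕0⊕0⊕0⊕1⊕0⊕1⊕1 = 0
Syndrome (s16...s1) = 00110 → position 6.
Overall parity (XOR of all 32 bits, including p0): 0⊕0⊕1⊕1⊕0⊕0⊕1⊕0⊕1⊕1⊕0⊕1⊕0⊕0⊕0⊕1⊕1⊕0⊕0⊕1⊕1⊕0⊕1⊕0⊕1⊕0⊕0⊕0⊕1⊕0⊕1⊕1 = 1
Overall=1, syndrome position=6 → single-bit error at position 6.

single 6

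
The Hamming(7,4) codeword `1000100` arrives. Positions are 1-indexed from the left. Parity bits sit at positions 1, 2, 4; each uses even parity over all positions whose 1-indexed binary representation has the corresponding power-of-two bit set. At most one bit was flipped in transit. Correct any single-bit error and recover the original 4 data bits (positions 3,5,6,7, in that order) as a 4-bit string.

s1: b1⊕b3⊕b5⊕b7 = 1⊕0⊕1⊕0 = 0
s2: b2⊕b3⊕b6⊕b7 = 0⊕0⊕0⊕0 = 0
s4: b4⊕b5⊕b6⊕b7 = 0⊕1⊕0⊕0 = 1
Syndrome (s4...s1) = 100 → position 4.
Flip bit 4: corrected codeword = 1001100
Data bits at positions 3,5,6,7: 0100

0100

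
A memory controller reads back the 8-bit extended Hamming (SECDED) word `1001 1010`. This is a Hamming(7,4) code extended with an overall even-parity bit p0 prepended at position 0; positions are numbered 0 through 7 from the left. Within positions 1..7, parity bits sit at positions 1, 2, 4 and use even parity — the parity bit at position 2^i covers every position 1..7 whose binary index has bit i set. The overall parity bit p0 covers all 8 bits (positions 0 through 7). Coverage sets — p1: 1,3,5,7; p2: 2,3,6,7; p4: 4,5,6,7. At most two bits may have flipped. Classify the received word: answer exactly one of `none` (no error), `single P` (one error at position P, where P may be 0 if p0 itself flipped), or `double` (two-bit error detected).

double

s1: b1⊕b3⊕b5⊕b7 = 0⊕1⊕0⊕0 = 1
s2: b2⊕b3⊕b6⊕b7 = 0⊕1⊕1⊕0 = 0
s4: b4⊕b5⊕b6⊕b7 = 1⊕0⊕1⊕0 = 0
Syndrome (s4...s1) = 001 → position 1.
Overall parity (XOR of all 8 bits, including p0): 1⊕0⊕0⊕1⊕1⊕0⊕1⊕0 = 0
Overall=0, syndrome position=1 → double-bit error detected (uncorrectable).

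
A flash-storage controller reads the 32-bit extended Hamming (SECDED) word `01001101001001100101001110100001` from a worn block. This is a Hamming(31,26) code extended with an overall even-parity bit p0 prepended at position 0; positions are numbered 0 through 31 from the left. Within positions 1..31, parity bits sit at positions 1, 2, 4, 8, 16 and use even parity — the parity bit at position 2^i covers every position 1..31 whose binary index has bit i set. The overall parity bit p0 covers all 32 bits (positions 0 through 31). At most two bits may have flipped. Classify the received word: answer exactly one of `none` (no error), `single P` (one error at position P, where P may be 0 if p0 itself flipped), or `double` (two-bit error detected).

double

s1: b1⊕b3⊕b5⊕b7⊕b9⊕b11⊕b13⊕b15⊕b17⊕b19⊕b21⊕b23⊕b25⊕b27⊕b29⊕b31 = 1⊕0⊕1⊕1⊕0⊕0⊕1⊕0⊕1⊕1⊕0⊕1⊕0⊕0⊕0⊕1 = 0
s2: b2⊕b3⊕b6⊕b7⊕b10⊕b11⊕b14⊕b15⊕b18⊕b19⊕b22⊕b23⊕b26⊕b27⊕b30⊕b31 = 0⊕0⊕0⊕1⊕1⊕0⊕1⊕0⊕0⊕1⊕1⊕1⊕1⊕0⊕0⊕1 = 0
s4: b4⊕b5⊕b6⊕b7⊕b12⊕b13⊕b14⊕b15⊕b20⊕b21⊕b22⊕b23⊕b28⊕b29⊕b30⊕b31 = 1⊕1⊕0⊕1⊕0⊕1⊕1⊕0⊕0⊕0⊕1⊕1⊕0⊕0⊕0⊕1 = 0
s8: b8⊕b9⊕b10⊕b11⊕b12⊕b13⊕b14⊕b15⊕b24⊕b25⊕b26⊕b27⊕b28⊕b29⊕b30⊕b31 = 0⊕0⊕1⊕0⊕0⊕1⊕1⊕0⊕1⊕0⊕1⊕0⊕0⊕0⊕0⊕1 = 0
s16: b16⊕b17⊕b18⊕b19⊕b20⊕b21⊕b22⊕b23⊕b24⊕b25⊕b26⊕b27⊕b28⊕b29⊕b30⊕b31 = 0⊕1⊕0⊕1⊕0⊕0⊕1⊕1⊕1⊕0⊕1⊕0⊕0⊕0⊕0⊕1 = 1
Syndrome (s16...s1) = 10000 → position 16.
Overall parity (XOR of all 32 bits, including p0): 0⊕1⊕0⊕0⊕1⊕1⊕0⊕1⊕0⊕0⊕1⊕0⊕0⊕1⊕1⊕0⊕0⊕1⊕0⊕1⊕0⊕0⊕1⊕1⊕1⊕0⊕1⊕0⊕0⊕0⊕0⊕1 = 0
Overall=0, syndrome position=16 → double-bit error detected (uncorrectable).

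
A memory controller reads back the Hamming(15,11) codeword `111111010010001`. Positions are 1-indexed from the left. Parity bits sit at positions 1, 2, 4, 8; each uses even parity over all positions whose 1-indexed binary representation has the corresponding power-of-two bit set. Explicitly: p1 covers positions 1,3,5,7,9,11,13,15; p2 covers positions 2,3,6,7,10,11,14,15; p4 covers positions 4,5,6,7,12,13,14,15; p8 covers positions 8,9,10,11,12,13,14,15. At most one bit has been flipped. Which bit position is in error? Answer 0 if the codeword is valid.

11

s1: b1⊕b3⊕b5⊕b7⊕b9⊕b11⊕b13⊕b15 = 1⊕1⊕1⊕0⊕0⊕1⊕0⊕1 = 1
s2: b2⊕b3⊕b6⊕b7⊕b10⊕b11⊕b14⊕b15 = 1⊕1⊕1⊕0⊕0⊕1⊕0⊕1 = 1
s4: b4⊕b5⊕b6⊕b7⊕b12⊕b13⊕b14⊕b15 = 1⊕1⊕1⊕0⊕0⊕0⊕0⊕1 = 0
s8: b8⊕b9⊕b10⊕b11⊕b12⊕b13⊕b14⊕b15 = 1⊕0⊕0⊕1⊕0⊕0⊕0⊕1 = 1
Syndrome (s8...s1) = 1011 → position 11.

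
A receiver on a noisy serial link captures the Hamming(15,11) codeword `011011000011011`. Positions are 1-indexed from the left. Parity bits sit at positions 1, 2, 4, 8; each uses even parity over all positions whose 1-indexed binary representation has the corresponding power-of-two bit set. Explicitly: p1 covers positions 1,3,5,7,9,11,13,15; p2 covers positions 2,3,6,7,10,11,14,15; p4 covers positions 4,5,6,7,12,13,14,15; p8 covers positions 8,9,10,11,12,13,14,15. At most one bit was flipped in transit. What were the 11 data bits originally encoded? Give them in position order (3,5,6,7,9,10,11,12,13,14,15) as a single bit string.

s1: b1⊕b3⊕b5⊕b7⊕b9⊕b11⊕b13⊕b15 = 0⊕1⊕1⊕0⊕0⊕1⊕0⊕1 = 0
s2: b2⊕b3⊕b6⊕b7⊕b10⊕b11⊕b14⊕b15 = 1⊕1⊕1⊕0⊕0⊕1⊕1⊕1 = 0
s4: b4⊕b5⊕b6⊕b7⊕b12⊕b13⊕b14⊕b15 = 0⊕1⊕1⊕0⊕1⊕0⊕1⊕1 = 1
s8: b8⊕b9⊕b10⊕b11⊕b12⊕b13⊕b14⊕b15 = 0⊕0⊕0⊕1⊕1⊕0⊕1⊕1 = 0
Syndrome (s8...s1) = 0100 → position 4.
Flip bit 4: corrected codeword = 011111000011011
Data bits at positions 3,5,6,7,9,10,11,12,13,14,15: 11100011011

11100011011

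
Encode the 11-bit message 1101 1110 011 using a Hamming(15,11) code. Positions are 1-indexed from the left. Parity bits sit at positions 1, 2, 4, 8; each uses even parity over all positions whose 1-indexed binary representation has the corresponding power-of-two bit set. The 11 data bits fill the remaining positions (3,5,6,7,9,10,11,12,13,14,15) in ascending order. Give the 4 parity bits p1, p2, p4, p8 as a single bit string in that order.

Place data bits at non-power-of-two positions: b3=1, b5=1, b6=0, b7=1, b9=1, b10=1, b11=1, b12=0, b13=0, b14=1, b15=1.
p1 = XOR of data positions {3,5,7,9,11,13,15} = 1⊕1⊕1⊕1⊕1⊕0⊕1 = 0
p2 = XOR of data positions {3,6,7,10,11,14,15} = 1⊕0⊕1⊕1⊕1⊕1⊕1 = 0
p4 = XOR of data positions {5,6,7,12,13,14,15} = 1⊕0⊕1⊕0⊕0⊕1⊕1 = 0
p8 = XOR of data positions {9,10,11,12,13,14,15} = 1⊕1⊕1⊕0⊕0⊕1⊕1 = 1
Parity bits p1,p2,p4,p8 = 0001

0001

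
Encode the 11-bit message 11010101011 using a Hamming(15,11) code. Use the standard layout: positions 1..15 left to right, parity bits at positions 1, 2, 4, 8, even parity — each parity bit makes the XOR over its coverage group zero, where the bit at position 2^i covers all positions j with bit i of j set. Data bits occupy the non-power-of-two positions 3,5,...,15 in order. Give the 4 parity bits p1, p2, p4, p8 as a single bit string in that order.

Place data bits at non-power-of-two positions: b3=1, b5=1, b6=0, b7=1, b9=0, b10=1, b11=0, b12=1, b13=0, b14=1, b15=1.
p1 = XOR of data positions {3,5,7,9,11,13,15} = 1⊕1⊕1⊕0⊕0⊕0⊕1 = 0
p2 = XOR of data positions {3,6,7,10,11,14,15} = 1⊕0⊕1⊕1⊕0⊕1⊕1 = 1
p4 = XOR of data positions {5,6,7,12,13,14,15} = 1⊕0⊕1⊕1⊕0⊕1⊕1 = 1
p8 = XOR of data positions {9,10,11,12,13,14,15} = 0⊕1⊕0⊕1⊕0⊕1⊕1 = 0
Parity bits p1,p2,p4,p8 = 0110

0110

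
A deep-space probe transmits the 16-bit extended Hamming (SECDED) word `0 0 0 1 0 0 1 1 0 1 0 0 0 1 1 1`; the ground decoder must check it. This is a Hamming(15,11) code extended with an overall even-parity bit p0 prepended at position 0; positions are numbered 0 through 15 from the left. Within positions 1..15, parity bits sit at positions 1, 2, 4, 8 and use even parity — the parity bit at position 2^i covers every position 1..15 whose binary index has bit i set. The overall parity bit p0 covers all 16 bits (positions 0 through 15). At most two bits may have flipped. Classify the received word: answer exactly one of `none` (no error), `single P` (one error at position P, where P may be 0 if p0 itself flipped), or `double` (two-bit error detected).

single 7

s1: b1⊕b3⊕b5⊕b7⊕b9⊕b11⊕b13⊕b15 = 0⊕1⊕0⊕1⊕1⊕0⊕1⊕1 = 1
s2: b2⊕b3⊕b6⊕b7⊕b10⊕b11⊕b14⊕b15 = 0⊕1⊕1⊕1⊕0⊕0⊕1⊕1 = 1
s4: b4⊕b5⊕b6⊕b7⊕b12⊕b13⊕b14⊕b15 = 0⊕0⊕1⊕1⊕0⊕1⊕1⊕1 = 1
s8: b8⊕b9⊕b10⊕b11⊕b12⊕b13⊕b14⊕b15 = 0⊕1⊕0⊕0⊕0⊕1⊕1⊕1 = 0
Syndrome (s8...s1) = 0111 → position 7.
Overall parity (XOR of all 16 bits, including p0): 0⊕0⊕0⊕1⊕0⊕0⊕1⊕1⊕0⊕1⊕0⊕0⊕0⊕1⊕1⊕1 = 1
Overall=1, syndrome position=7 → single-bit error at position 7.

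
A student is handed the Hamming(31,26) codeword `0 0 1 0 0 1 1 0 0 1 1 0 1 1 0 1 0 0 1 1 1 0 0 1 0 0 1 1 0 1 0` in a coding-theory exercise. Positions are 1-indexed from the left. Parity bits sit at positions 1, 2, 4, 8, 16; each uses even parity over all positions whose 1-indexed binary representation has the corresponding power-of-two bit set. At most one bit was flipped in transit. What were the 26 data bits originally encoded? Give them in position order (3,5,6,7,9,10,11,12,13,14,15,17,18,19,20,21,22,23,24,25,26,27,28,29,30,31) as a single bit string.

00110110110001110010011010

s1: b1⊕b3⊕b5⊕b7⊕b9⊕b11⊕b13⊕b15⊕b17⊕b19⊕b21⊕b23⊕b25⊕b27⊕b29⊕b31 = 0⊕1⊕0⊕1⊕0⊕1⊕1⊕0⊕0⊕1⊕1⊕0⊕0⊕1⊕0⊕0 = 1
s2: b2⊕b3⊕b6⊕b7⊕b10⊕b11⊕b14⊕b15⊕b18⊕b19⊕b22⊕b23⊕b26⊕b27⊕b30⊕b31 = 0⊕1⊕1⊕1⊕1⊕1⊕1⊕0⊕0⊕1⊕0⊕0⊕0⊕1⊕1⊕0 = 1
s4: b4⊕b5⊕b6⊕b7⊕b12⊕b13⊕b14⊕b15⊕b20⊕b21⊕b22⊕b23⊕b28⊕b29⊕b30⊕b31 = 0⊕0⊕1⊕1⊕0⊕1⊕1⊕0⊕1⊕1⊕0⊕0⊕1⊕0⊕1⊕0 = 0
s8: b8⊕b9⊕b10⊕b11⊕b12⊕b13⊕b14⊕b15⊕b24⊕b25⊕b26⊕b27⊕b28⊕b29⊕b30⊕b31 = 0⊕0⊕1⊕1⊕0⊕1⊕1⊕0⊕1⊕0⊕0⊕1⊕1⊕0⊕1⊕0 = 0
s16: b16⊕b17⊕b18⊕b19⊕b20⊕b21⊕b22⊕b23⊕b24⊕b25⊕b26⊕b27⊕b28⊕b29⊕b30⊕b31 = 1⊕0⊕0⊕1⊕1⊕1⊕0⊕0⊕1⊕0⊕0⊕1⊕1⊕0⊕1⊕0 = 0
Syndrome (s16...s1) = 00011 → position 3.
Flip bit 3: corrected codeword = 0000011001101101001110010011010
Data bits at positions 3,5,6,7,9,10,11,12,13,14,15,17,18,19,20,21,22,23,24,25,26,27,28,29,30,31: 00110110110001110010011010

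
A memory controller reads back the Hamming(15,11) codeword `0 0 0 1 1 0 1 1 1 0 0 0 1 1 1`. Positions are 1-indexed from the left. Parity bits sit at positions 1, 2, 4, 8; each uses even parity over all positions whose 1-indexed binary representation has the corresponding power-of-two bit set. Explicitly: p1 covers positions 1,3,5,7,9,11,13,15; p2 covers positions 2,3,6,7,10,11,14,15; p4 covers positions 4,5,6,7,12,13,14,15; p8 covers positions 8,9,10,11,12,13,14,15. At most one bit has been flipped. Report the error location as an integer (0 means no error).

11

s1: b1⊕b3⊕b5⊕b7⊕b9⊕b11⊕b13⊕b15 = 0⊕0⊕1⊕1⊕1⊕0⊕1⊕1 = 1
s2: b2⊕b3⊕b6⊕b7⊕b10⊕b11⊕b14⊕b15 = 0⊕0⊕0⊕1⊕0⊕0⊕1⊕1 = 1
s4: b4⊕b5⊕b6⊕b7⊕b12⊕b13⊕b14⊕b15 = 1⊕1⊕0⊕1⊕0⊕1⊕1⊕1 = 0
s8: b8⊕b9⊕b10⊕b11⊕b12⊕b13⊕b14⊕b15 = 1⊕1⊕0⊕0⊕0⊕1⊕1⊕1 = 1
Syndrome (s8...s1) = 1011 → position 11.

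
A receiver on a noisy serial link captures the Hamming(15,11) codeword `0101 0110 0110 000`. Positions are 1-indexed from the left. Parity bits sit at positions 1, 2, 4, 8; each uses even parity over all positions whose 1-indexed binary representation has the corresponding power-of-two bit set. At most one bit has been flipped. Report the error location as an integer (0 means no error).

s1: b1⊕b3⊕b5⊕b7⊕b9⊕b11⊕b13⊕b15 = 0⊕0⊕0⊕1⊕0⊕1⊕0⊕0 = 0
s2: b2⊕b3⊕b6⊕b7⊕b10⊕b11⊕b14⊕b15 = 1⊕0⊕1⊕1⊕1⊕1⊕0⊕0 = 1
s4: b4⊕b5⊕b6⊕b7⊕b12⊕b13⊕b14⊕b15 = 1⊕0⊕1⊕1⊕0⊕0⊕0⊕0 = 1
s8: b8⊕b9⊕b10⊕b11⊕b12⊕b13⊕b14⊕b15 = 0⊕0⊕1⊕1⊕0⊕0⊕0⊕0 = 0
Syndrome (s8...s1) = 0110 → position 6.

6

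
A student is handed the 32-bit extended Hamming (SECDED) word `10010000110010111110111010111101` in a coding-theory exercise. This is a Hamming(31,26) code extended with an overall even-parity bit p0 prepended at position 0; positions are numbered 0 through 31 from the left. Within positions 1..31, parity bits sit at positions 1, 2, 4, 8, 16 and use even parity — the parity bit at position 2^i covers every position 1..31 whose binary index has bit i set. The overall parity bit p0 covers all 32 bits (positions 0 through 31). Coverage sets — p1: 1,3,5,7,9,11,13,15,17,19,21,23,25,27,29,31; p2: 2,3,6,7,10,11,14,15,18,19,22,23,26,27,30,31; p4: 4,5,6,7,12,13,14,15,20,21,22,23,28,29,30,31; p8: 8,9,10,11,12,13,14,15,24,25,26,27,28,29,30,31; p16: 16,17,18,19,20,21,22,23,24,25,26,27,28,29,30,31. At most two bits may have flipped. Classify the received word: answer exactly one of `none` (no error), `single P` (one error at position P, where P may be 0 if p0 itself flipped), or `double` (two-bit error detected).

single 12

s1: b1⊕b3⊕b5⊕b7⊕b9⊕b11⊕b13⊕b15⊕b17⊕b19⊕b21⊕b23⊕b25⊕b27⊕b29⊕b31 = 0⊕1⊕0⊕0⊕1⊕0⊕0⊕1⊕1⊕0⊕1⊕0⊕0⊕1⊕1⊕1 = 0
s2: b2⊕b3⊕b6⊕b7⊕b10⊕b11⊕b14⊕b15⊕b18⊕b19⊕b22⊕b23⊕b26⊕b27⊕b30⊕b31 = 0⊕1⊕0⊕0⊕0⊕0⊕1⊕1⊕1⊕0⊕1⊕0⊕1⊕1⊕0⊕1 = 0
s4: b4⊕b5⊕b6⊕b7⊕b12⊕b13⊕b14⊕b15⊕b20⊕b21⊕b22⊕b23⊕b28⊕b29⊕b30⊕b31 = 0⊕0⊕0⊕0⊕1⊕0⊕1⊕1⊕1⊕1⊕1⊕0⊕1⊕1⊕0⊕1 = 1
s8: b8⊕b9⊕b10⊕b11⊕b12⊕b13⊕b14⊕b15⊕b24⊕b25⊕b26⊕b27⊕b28⊕b29⊕b30⊕b31 = 1⊕1⊕0⊕0⊕1⊕0⊕1⊕1⊕1⊕0⊕1⊕1⊕1⊕1⊕0⊕1 = 1
s16: b16⊕b17⊕b18⊕b19⊕b20⊕b21⊕b22⊕b23⊕b24⊕b25⊕b26⊕b27⊕b28⊕b29⊕b30⊕b31 = 1⊕1⊕1⊕0⊕1⊕1⊕1⊕0⊕1⊕0⊕1⊕1⊕1⊕1⊕0⊕1 = 0
Syndrome (s16...s1) = 01100 → position 12.
Overall parity (XOR of all 32 bits, including p0): 1⊕0⊕0⊕1⊕0⊕0⊕0⊕0⊕1⊕1⊕0⊕0⊕1⊕0⊕1⊕1⊕1⊕1⊕1⊕0⊕1⊕1⊕1⊕0⊕1⊕0⊕1⊕1⊕1⊕1⊕0⊕1 = 1
Overall=1, syndrome position=12 → single-bit error at position 12.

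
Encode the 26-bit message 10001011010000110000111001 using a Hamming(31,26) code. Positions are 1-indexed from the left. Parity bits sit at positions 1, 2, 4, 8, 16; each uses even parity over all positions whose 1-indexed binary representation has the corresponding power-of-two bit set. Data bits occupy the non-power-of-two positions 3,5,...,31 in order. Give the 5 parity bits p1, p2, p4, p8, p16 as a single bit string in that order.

00000

Place data bits at non-power-of-two positions: b3=1, b5=0, b6=0, b7=0, b9=1, b10=0, b11=1, b12=1, b13=0, b14=1, b15=0, b17=0, b18=0, b19=0, b20=1, b21=1, b22=0, b23=0, b24=0, b25=0, b26=1, b27=1, b28=1, b29=0, b30=0, b31=1.
p1 = XOR of data positions {3,5,7,9,11,13,15,17,19,21,23,25,27,29,31} = 1⊕0⊕0⊕1⊕1⊕0⊕0⊕0⊕0⊕1⊕0⊕0⊕1⊕0⊕1 = 0
p2 = XOR of data positions {3,6,7,10,11,14,15,18,19,22,23,26,27,30,31} = 1⊕0⊕0⊕0⊕1⊕1⊕0⊕0⊕0⊕0⊕0⊕1⊕1⊕0⊕1 = 0
p4 = XOR of data positions {5,6,7,12,13,14,15,20,21,22,23,28,29,30,31} = 0⊕0⊕0⊕1⊕0⊕1⊕0⊕1⊕1⊕0⊕0⊕1⊕0⊕0⊕1 = 0
p8 = XOR of data positions {9,10,11,12,13,14,15,24,25,26,27,28,29,30,31} = 1⊕0⊕1⊕1⊕0⊕1⊕0⊕0⊕0⊕1⊕1⊕1⊕0⊕0⊕1 = 0
p16 = XOR of data positions {17,18,19,20,21,22,23,24,25,26,27,28,29,30,31} = 0⊕0⊕0⊕1⊕1⊕0⊕0⊕0⊕0⊕1⊕1⊕1⊕0⊕0⊕1 = 0
Parity bits p1,p2,p4,p8,p16 = 00000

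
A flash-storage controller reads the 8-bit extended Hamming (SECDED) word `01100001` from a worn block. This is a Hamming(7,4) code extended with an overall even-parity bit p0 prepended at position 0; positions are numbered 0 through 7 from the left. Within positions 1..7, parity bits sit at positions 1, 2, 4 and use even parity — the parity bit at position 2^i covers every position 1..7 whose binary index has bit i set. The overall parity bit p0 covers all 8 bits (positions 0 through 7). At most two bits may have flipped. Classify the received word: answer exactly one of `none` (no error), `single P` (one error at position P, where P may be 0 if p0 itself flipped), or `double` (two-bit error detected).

single 4

s1: b1⊕b3⊕b5⊕b7 = 1⊕0⊕0⊕1 = 0
s2: b2⊕b3⊕b6⊕b7 = 1⊕0⊕0⊕1 = 0
s4: b4⊕b5⊕b6⊕b7 = 0⊕0⊕0⊕1 = 1
Syndrome (s4...s1) = 100 → position 4.
Overall parity (XOR of all 8 bits, including p0): 0⊕1⊕1⊕0⊕0⊕0⊕0⊕1 = 1
Overall=1, syndrome position=4 → single-bit error at position 4.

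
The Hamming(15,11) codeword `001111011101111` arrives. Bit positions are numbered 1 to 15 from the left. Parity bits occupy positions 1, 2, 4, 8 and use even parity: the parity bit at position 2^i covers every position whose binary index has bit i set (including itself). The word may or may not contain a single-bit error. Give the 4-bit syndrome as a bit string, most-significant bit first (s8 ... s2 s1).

s1: b1⊕b3⊕b5⊕b7⊕b9⊕b11⊕b13⊕b15 = 0⊕1⊕1⊕0⊕1⊕0⊕1⊕1 = 1
s2: b2⊕b3⊕b6⊕b7⊕b10⊕b11⊕b14⊕b15 = 0⊕1⊕1⊕0⊕1⊕0⊕1⊕1 = 1
s4: b4⊕b5⊕b6⊕b7⊕b12⊕b13⊕b14⊕b15 = 1⊕1⊕1⊕0⊕1⊕1⊕1⊕1 = 1
s8: b8⊕b9⊕b10⊕b11⊕b12⊕b13⊕b14⊕b15 = 1⊕1⊕1⊕0⊕1⊕1⊕1⊕1 = 1
Syndrome (s8...s1) = 1111 → position 15.

1111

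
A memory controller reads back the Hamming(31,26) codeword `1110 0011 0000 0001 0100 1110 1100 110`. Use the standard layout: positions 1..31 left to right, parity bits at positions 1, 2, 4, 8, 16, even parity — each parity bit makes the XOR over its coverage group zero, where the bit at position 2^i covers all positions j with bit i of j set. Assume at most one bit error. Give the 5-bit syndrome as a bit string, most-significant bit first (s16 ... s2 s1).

s1: b1⊕b3⊕b5⊕b7⊕b9⊕b11⊕b13⊕b15⊕b17⊕b19⊕b21⊕b23⊕b25⊕b27⊕b29⊕b31 = 1⊕1⊕0⊕1⊕0⊕0⊕0⊕0⊕0⊕0⊕1⊕1⊕1⊕0⊕1⊕0 = 1
s2: b2⊕b3⊕b6⊕b7⊕b10⊕b11⊕b14⊕b15⊕b18⊕b19⊕b22⊕b23⊕b26⊕b27⊕b30⊕b31 = 1⊕1⊕0⊕1⊕0⊕0⊕0⊕0⊕1⊕0⊕1⊕1⊕1⊕0⊕1⊕0 = 0
s4: b4⊕b5⊕b6⊕b7⊕b12⊕b13⊕b14⊕b15⊕b20⊕b21⊕b22⊕b23⊕b28⊕b29⊕b30⊕b31 = 0⊕0⊕0⊕1⊕0⊕0⊕0⊕0⊕0⊕1⊕1⊕1⊕0⊕1⊕1⊕0 = 0
s8: b8⊕b9⊕b10⊕b11⊕b12⊕b13⊕b14⊕b15⊕b24⊕b25⊕b26⊕b27⊕b28⊕b29⊕b30⊕b31 = 1⊕0⊕0⊕0⊕0⊕0⊕0⊕0⊕0⊕1⊕1⊕0⊕0⊕1⊕1⊕0 = 1
s16: b16⊕b17⊕b18⊕b19⊕b20⊕b21⊕b22⊕b23⊕b24⊕b25⊕b26⊕b27⊕b28⊕b29⊕b30⊕b31 = 1⊕0⊕1⊕0⊕0⊕1⊕1⊕1⊕0⊕1⊕1⊕0⊕0⊕1⊕1⊕0 = 1
Syndrome (s16...s1) = 11001 → position 25.

11001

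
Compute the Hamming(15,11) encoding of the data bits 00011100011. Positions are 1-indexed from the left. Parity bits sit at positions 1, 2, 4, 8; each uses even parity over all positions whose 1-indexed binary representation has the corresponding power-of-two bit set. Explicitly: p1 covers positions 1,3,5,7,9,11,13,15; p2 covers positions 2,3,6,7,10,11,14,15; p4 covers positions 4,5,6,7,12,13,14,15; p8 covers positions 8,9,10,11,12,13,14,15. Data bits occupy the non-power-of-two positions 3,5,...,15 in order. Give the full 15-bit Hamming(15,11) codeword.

Place data bits at non-power-of-two positions: b3=0, b5=0, b6=0, b7=1, b9=1, b10=1, b11=0, b12=0, b13=0, b14=1, b15=1.
p1 = XOR of data positions {3,5,7,9,11,13,15} = 0⊕0⊕1⊕1⊕0⊕0⊕1 = 1
p2 = XOR of data positions {3,6,7,10,11,14,15} = 0⊕0⊕1⊕1⊕0⊕1⊕1 = 0
p4 = XOR of data positions {5,6,7,12,13,14,15} = 0⊕0⊕1⊕0⊕0⊕1⊕1 = 1
p8 = XOR of data positions {9,10,11,12,13,14,15} = 1⊕1⊕0⊕0⊕0⊕1⊕1 = 0
Codeword b1..b15 = 100100101100011

100100101100011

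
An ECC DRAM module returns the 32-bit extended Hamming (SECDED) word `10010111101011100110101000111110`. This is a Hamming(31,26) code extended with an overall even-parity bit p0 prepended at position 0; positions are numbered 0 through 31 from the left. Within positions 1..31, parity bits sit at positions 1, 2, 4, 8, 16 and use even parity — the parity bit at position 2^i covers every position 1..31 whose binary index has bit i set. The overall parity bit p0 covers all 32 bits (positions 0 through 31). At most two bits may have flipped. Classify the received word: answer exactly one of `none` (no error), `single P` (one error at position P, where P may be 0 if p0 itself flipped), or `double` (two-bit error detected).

s1: b1⊕b3⊕b5⊕b7⊕b9⊕b11⊕b13⊕b15⊕b17⊕b19⊕b21⊕b23⊕b25⊕b27⊕b29⊕b31 = 0⊕1⊕1⊕1⊕0⊕0⊕1⊕0⊕1⊕0⊕0⊕0⊕0⊕1⊕1⊕0 = 1
s2: b2⊕b3⊕b6⊕b7⊕b10⊕b11⊕b14⊕b15⊕b18⊕b19⊕b22⊕b23⊕b26⊕b27⊕b30⊕b31 = 0⊕1⊕1⊕1⊕1⊕0⊕1⊕0⊕1⊕0⊕1⊕0⊕1⊕1⊕1⊕0 = 0
s4: b4⊕b5⊕b6⊕b7⊕b12⊕b13⊕b14⊕b15⊕b20⊕b21⊕b22⊕b23⊕b28⊕b29⊕b30⊕b31 = 0⊕1⊕1⊕1⊕1⊕1⊕1⊕0⊕1⊕0⊕1⊕0⊕1⊕1⊕1⊕0 = 1
s8: b8⊕b9⊕b10⊕b11⊕b12⊕b13⊕b14⊕b15⊕b24⊕b25⊕b26⊕b27⊕b28⊕b29⊕b30⊕b31 = 1⊕0⊕1⊕0⊕1⊕1⊕1⊕0⊕0⊕0⊕1⊕1⊕1⊕1⊕1⊕0 = 0
s16: b16⊕b17⊕b18⊕b19⊕b20⊕b21⊕b22⊕b23⊕b24⊕b25⊕b26⊕b27⊕b28⊕b29⊕b30⊕b31 = 0⊕1⊕1⊕0⊕1⊕0⊕1⊕0⊕0⊕0⊕1⊕1⊕1⊕1⊕1⊕0 = 1
Syndrome (s16...s1) = 10101 → position 21.
Overall parity (XOR of all 32 bits, including p0): 1⊕0⊕0⊕1⊕0⊕1⊕1⊕1⊕1⊕0⊕1⊕0⊕1⊕1⊕1⊕0⊕0⊕1⊕1⊕0⊕1⊕0⊕1⊕0⊕0⊕0⊕1⊕1⊕1⊕1⊕1⊕0 = 1
Overall=1, syndrome position=21 → single-bit error at position 21.

single 21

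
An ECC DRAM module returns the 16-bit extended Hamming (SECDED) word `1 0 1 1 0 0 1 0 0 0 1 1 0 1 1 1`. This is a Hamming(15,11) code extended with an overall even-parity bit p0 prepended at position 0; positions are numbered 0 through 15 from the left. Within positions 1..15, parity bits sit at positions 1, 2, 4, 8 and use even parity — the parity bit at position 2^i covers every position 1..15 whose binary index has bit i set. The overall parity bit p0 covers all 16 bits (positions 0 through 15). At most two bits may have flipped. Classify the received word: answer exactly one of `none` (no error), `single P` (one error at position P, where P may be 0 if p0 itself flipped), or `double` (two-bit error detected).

single 10

s1: b1⊕b3⊕b5⊕b7⊕b9⊕b11⊕b13⊕b15 = 0⊕1⊕0⊕0⊕0⊕1⊕1⊕1 = 0
s2: b2⊕b3⊕b6⊕b7⊕b10⊕b11⊕b14⊕b15 = 1⊕1⊕1⊕0⊕1⊕1⊕1⊕1 = 1
s4: b4⊕b5⊕b6⊕b7⊕b12⊕b13⊕b14⊕b15 = 0⊕0⊕1⊕0⊕0⊕1⊕1⊕1 = 0
s8: b8⊕b9⊕b10⊕b11⊕b12⊕b13⊕b14⊕b15 = 0⊕0⊕1⊕1⊕0⊕1⊕1⊕1 = 1
Syndrome (s8...s1) = 1010 → position 10.
Overall parity (XOR of all 16 bits, including p0): 1⊕0⊕1⊕1⊕0⊕0⊕1⊕0⊕0⊕0⊕1⊕1⊕0⊕1⊕1⊕1 = 1
Overall=1, syndrome position=10 → single-bit error at position 10.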